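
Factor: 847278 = 2^1*3^2*103^1*457^1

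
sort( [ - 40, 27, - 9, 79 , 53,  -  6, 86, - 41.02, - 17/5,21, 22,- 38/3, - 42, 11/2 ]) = [ - 42, - 41.02 , - 40 ,  -  38/3,  -  9, -6,  -  17/5, 11/2, 21, 22,  27, 53,  79,86]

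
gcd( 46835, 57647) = 17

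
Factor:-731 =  -17^1*43^1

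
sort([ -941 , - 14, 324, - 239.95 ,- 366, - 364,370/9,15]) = [ - 941, - 366  ,  -  364, - 239.95,-14, 15, 370/9, 324 ] 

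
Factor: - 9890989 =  -23^1*43^1*73^1 * 137^1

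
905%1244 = 905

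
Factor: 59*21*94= 116466 = 2^1*3^1*7^1*47^1*59^1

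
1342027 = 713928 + 628099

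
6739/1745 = 3  +  1504/1745 = 3.86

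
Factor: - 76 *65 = - 2^2*5^1*13^1  *19^1=- 4940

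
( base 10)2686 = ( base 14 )d9c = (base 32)2ju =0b101001111110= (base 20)6e6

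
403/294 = 403/294 = 1.37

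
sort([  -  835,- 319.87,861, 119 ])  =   [ -835, -319.87,119,861 ] 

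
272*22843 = 6213296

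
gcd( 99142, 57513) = 19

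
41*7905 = 324105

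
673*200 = 134600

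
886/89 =886/89 = 9.96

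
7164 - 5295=1869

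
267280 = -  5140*(-52) 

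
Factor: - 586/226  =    -  293/113=- 113^( - 1) * 293^1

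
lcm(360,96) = 1440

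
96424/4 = 24106 = 24106.00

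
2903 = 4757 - 1854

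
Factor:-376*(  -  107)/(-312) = - 5029/39 = -3^( - 1 )*13^( - 1 ) *47^1*107^1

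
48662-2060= 46602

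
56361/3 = 18787 = 18787.00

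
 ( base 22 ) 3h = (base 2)1010011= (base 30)2N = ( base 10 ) 83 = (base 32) 2j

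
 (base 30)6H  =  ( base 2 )11000101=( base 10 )197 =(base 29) 6n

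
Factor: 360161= 47^1 * 79^1*97^1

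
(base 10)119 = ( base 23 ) 54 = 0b1110111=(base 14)87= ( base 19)65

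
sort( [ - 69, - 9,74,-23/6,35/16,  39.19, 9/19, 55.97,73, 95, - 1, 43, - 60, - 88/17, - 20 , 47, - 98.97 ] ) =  [ - 98.97, - 69,  -  60, - 20, - 9, - 88/17, - 23/6, - 1, 9/19, 35/16, 39.19, 43,47, 55.97, 73, 74,95]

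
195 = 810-615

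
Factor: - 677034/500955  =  -225678/166985 = - 2^1*3^1*5^( - 1)*7^( - 1)*13^(  -  1)*29^1* 367^(-1 )*1297^1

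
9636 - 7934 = 1702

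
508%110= 68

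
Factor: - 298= - 2^1* 149^1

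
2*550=1100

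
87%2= 1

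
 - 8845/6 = - 8845/6 = - 1474.17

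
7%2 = 1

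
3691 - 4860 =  - 1169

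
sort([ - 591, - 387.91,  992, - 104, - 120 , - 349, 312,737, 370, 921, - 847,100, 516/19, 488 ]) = [ -847, - 591,  -  387.91, - 349 , - 120,-104,516/19, 100,312, 370,488,737, 921, 992]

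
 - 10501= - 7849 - 2652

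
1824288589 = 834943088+989345501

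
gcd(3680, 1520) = 80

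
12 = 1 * 12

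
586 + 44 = 630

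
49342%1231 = 102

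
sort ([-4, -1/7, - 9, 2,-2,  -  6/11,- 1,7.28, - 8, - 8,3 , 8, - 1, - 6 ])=[ - 9, -8, - 8, - 6,-4, - 2, - 1, - 1, - 6/11, - 1/7  ,  2, 3,7.28,8 ]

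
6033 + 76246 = 82279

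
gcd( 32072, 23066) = 38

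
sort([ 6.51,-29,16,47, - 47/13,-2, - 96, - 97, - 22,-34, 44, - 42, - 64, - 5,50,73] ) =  [-97, - 96, - 64,  -  42, - 34, - 29, - 22, - 5 , - 47/13, - 2,6.51,16,  44, 47,50,73] 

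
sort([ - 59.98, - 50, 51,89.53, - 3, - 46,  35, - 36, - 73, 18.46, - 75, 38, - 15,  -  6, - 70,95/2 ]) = [ - 75 , - 73 , - 70,-59.98, - 50, - 46, - 36, - 15, - 6,-3,18.46,35, 38,95/2, 51,89.53] 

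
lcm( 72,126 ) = 504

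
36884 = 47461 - 10577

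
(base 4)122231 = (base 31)1o4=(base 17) 5F9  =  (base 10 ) 1709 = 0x6ad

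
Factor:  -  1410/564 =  - 5/2 = - 2^( - 1 )*5^1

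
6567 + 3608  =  10175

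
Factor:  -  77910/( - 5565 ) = 14 = 2^1*7^1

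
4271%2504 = 1767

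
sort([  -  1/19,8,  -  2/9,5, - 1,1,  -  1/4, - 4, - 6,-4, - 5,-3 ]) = [-6 , -5,-4, - 4, - 3, - 1, -1/4,  -  2/9, - 1/19,1 , 5,8 ] 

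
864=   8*108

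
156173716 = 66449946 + 89723770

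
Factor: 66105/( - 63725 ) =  - 13221/12745 = - 3^2 * 5^(  -  1 )*13^1*113^1*2549^(  -  1 )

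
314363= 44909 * 7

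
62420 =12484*5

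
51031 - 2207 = 48824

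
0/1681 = 0= 0.00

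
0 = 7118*0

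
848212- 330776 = 517436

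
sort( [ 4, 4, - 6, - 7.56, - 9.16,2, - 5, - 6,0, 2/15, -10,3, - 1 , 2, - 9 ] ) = [ - 10, - 9.16, - 9, - 7.56, - 6, - 6, - 5, - 1,0, 2/15,  2, 2,  3, 4, 4] 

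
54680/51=54680/51 = 1072.16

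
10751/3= 3583 + 2/3 = 3583.67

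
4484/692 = 6 + 83/173 = 6.48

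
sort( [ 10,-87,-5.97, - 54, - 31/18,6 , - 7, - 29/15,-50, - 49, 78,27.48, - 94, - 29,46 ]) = [ - 94,-87, - 54, - 50, - 49,-29, - 7, - 5.97, - 29/15, - 31/18,6,10, 27.48,46, 78]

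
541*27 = 14607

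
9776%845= 481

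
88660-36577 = 52083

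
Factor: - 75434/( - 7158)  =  37717/3579=3^( -1)* 1193^ ( - 1 )*37717^1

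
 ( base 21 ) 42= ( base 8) 126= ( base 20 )46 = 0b1010110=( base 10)86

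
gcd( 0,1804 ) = 1804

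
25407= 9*2823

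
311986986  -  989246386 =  - 677259400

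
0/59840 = 0 = 0.00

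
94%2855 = 94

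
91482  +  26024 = 117506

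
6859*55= 377245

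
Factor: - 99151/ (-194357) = 13^1*29^1*739^( - 1) =377/739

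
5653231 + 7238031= 12891262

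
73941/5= 73941/5 = 14788.20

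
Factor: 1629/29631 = 543/9877 = 3^1* 7^( - 1) * 17^(-1) *83^( - 1 ) * 181^1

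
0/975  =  0  =  0.00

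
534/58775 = 534/58775 = 0.01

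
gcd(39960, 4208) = 8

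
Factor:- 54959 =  - 54959^1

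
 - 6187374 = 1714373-7901747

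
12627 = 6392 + 6235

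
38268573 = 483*79231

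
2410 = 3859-1449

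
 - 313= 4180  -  4493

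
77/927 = 77/927  =  0.08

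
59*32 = 1888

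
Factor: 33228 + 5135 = 38363 =13^2*227^1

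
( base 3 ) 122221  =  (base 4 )13210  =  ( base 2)111100100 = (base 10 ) 484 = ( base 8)744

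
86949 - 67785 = 19164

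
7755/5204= 1+2551/5204 = 1.49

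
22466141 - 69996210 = -47530069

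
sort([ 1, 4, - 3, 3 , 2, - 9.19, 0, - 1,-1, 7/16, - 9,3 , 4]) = [ - 9.19, - 9, - 3, - 1, - 1,0,7/16,1, 2, 3, 3, 4,4 ] 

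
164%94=70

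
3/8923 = 3/8923 = 0.00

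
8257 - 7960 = 297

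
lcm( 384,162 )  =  10368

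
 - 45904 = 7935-53839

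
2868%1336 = 196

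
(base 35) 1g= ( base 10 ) 51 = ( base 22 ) 27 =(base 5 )201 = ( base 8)63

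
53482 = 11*4862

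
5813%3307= 2506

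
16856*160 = 2696960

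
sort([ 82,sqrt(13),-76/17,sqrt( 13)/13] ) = [ - 76/17,sqrt ( 13 ) /13,sqrt( 13),82 ]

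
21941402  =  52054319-30112917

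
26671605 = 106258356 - 79586751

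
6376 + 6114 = 12490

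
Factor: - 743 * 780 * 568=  - 2^5*3^1*5^1*13^1*71^1 * 743^1 =-329178720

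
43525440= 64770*672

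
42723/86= 42723/86=   496.78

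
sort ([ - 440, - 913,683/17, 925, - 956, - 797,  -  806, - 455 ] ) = [ - 956, - 913, - 806 , - 797, - 455, - 440,683/17, 925]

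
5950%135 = 10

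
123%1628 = 123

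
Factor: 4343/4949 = 43/49  =  7^(-2) * 43^1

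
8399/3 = 8399/3   =  2799.67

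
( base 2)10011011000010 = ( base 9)14544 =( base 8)23302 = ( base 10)9922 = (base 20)14G2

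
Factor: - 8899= - 11^1 * 809^1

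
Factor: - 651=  - 3^1*7^1*31^1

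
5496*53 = 291288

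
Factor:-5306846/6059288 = -2653423/3029644 = - 2^ (-2)*139^(-1)*229^1*5449^(-1) *11587^1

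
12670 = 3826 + 8844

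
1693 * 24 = 40632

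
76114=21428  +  54686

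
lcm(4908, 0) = 0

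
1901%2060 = 1901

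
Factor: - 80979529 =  - 113^1*716633^1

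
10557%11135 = 10557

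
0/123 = 0 =0.00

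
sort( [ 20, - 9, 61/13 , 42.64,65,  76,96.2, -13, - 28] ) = [-28,-13, - 9, 61/13 , 20,42.64,65,76,  96.2]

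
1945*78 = 151710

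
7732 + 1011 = 8743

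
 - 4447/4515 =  - 4447/4515 = - 0.98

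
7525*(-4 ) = - 30100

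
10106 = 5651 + 4455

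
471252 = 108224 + 363028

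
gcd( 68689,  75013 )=1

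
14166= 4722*3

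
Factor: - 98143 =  - 98143^1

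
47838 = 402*119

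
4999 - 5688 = -689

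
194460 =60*3241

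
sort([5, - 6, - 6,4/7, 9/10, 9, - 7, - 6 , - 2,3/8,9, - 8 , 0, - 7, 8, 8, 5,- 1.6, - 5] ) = [-8,-7, - 7,-6, - 6,  -  6, - 5,-2, -1.6,0,  3/8,4/7, 9/10,5,5, 8,8,9, 9] 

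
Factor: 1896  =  2^3*3^1*79^1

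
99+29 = 128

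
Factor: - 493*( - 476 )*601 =141035468   =  2^2*7^1*17^2*29^1*601^1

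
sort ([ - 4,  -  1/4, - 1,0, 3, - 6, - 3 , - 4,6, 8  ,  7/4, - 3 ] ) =[ - 6, - 4,-4, - 3, - 3, - 1 , - 1/4,0,7/4,3, 6 , 8 ] 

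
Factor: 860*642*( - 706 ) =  - 389796720 = - 2^4*3^1*5^1 * 43^1* 107^1*353^1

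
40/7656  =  5/957 = 0.01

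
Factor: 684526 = 2^1*23^2*647^1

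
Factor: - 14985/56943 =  - 5/19 = - 5^1*19^(-1 ) 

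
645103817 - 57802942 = 587300875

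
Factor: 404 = 2^2 * 101^1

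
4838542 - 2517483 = 2321059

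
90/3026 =45/1513 = 0.03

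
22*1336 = 29392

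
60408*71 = 4288968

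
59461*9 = 535149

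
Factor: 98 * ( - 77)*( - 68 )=513128 = 2^3*7^3* 11^1*17^1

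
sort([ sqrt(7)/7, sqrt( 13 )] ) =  [ sqrt(7)/7, sqrt(13 )] 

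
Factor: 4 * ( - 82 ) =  - 2^3*41^1 = -328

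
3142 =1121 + 2021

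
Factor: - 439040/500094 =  - 640/729=-2^7 * 3^( - 6)*5^1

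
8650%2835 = 145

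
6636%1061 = 270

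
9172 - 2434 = 6738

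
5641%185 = 91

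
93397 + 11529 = 104926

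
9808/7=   1401 + 1/7 = 1401.14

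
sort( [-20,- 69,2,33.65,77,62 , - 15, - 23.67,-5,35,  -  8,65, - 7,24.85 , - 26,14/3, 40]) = [ - 69,-26,-23.67,-20, - 15,-8,-7, - 5,2, 14/3,24.85,33.65  ,  35,40, 62,  65, 77]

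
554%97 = 69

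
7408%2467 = 7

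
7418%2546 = 2326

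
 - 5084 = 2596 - 7680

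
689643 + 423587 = 1113230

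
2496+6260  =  8756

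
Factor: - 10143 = -3^2*7^2*23^1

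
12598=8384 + 4214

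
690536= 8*86317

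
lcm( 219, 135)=9855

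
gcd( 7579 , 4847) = 1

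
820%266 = 22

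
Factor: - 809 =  - 809^1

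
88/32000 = 11/4000 = 0.00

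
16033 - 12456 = 3577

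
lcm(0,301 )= 0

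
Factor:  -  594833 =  - 19^1*31307^1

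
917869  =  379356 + 538513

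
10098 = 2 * 5049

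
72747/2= 72747/2=   36373.50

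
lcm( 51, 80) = 4080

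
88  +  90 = 178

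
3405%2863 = 542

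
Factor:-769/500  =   - 2^( - 2) * 5^(  -  3)*769^1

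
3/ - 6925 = - 3/6925 =-0.00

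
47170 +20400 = 67570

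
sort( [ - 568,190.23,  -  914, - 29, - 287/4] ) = [ - 914, - 568, - 287/4, - 29, 190.23 ] 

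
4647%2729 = 1918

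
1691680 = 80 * 21146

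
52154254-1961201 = 50193053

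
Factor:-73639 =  - 211^1 *349^1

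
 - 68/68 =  - 1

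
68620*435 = 29849700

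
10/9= 1 + 1/9 = 1.11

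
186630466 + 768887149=955517615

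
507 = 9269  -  8762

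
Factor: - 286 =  - 2^1*11^1*13^1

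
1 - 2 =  - 1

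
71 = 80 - 9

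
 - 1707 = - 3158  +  1451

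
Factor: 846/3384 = 1/4 = 2^(  -  2 ) 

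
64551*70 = 4518570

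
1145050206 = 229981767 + 915068439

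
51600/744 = 2150/31 = 69.35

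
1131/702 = 1+ 11/18  =  1.61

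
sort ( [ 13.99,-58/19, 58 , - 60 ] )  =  [ - 60, - 58/19,13.99,58] 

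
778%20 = 18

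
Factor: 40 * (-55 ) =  - 2^3*5^2*11^1  =  - 2200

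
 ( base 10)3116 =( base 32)31C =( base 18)9b2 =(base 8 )6054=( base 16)c2c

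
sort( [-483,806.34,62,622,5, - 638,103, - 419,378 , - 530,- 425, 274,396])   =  [-638, - 530, - 483,  -  425, - 419,5,62 , 103,274,  378,396,622,806.34]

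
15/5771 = 15/5771 = 0.00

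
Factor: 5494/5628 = 41/42 = 2^(  -  1 ) * 3^(  -  1 )*7^( - 1) * 41^1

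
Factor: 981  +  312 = 3^1*431^1 = 1293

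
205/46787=205/46787   =  0.00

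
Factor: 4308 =2^2 * 3^1 * 359^1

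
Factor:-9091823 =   -  13^1*19^1* 36809^1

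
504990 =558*905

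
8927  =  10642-1715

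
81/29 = 81/29 =2.79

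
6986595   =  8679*805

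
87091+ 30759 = 117850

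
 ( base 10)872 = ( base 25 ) 19M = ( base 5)11442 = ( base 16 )368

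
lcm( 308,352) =2464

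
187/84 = 2 +19/84  =  2.23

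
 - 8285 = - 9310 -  - 1025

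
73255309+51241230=124496539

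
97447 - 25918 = 71529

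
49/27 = 49/27=1.81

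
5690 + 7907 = 13597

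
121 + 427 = 548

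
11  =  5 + 6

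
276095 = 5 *55219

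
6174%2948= 278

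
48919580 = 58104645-9185065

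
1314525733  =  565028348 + 749497385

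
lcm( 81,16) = 1296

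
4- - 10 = 14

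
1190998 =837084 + 353914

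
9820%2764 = 1528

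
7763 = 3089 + 4674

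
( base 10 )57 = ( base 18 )33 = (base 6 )133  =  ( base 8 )71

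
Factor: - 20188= - 2^2*7^2*103^1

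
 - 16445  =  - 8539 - 7906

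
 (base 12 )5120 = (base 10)8808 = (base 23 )GEM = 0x2268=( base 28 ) B6G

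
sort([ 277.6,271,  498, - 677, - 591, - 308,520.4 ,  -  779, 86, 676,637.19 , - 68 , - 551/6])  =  [ - 779, - 677, - 591, - 308, - 551/6, - 68, 86,271, 277.6,498, 520.4,637.19 , 676]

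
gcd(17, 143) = 1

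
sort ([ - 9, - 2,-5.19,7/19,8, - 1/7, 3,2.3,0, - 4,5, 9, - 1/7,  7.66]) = [ - 9, - 5.19, - 4,-2, - 1/7, - 1/7, 0, 7/19, 2.3, 3, 5, 7.66,8 , 9]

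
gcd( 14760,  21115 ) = 205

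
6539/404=6539/404 = 16.19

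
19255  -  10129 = 9126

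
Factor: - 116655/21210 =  - 11/2 = - 2^( - 1 )*11^1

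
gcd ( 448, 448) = 448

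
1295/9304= 1295/9304=0.14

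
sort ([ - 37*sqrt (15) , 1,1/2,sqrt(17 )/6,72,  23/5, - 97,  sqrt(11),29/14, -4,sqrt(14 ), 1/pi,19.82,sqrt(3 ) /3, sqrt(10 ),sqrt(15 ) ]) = [ - 37*sqrt( 15), -97, - 4 , 1/pi,1/2 , sqrt( 3)/3,sqrt(17 ) /6, 1, 29/14,sqrt(10 ),sqrt(11 ),sqrt(14 ), sqrt( 15 ), 23/5, 19.82, 72 ]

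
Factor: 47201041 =6029^1*7829^1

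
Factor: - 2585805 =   -  3^1 * 5^1*19^1*43^1*211^1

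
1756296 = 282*6228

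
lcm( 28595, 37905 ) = 1629915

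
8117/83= 97 + 66/83 = 97.80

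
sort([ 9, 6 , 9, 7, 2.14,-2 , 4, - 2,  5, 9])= [ - 2, - 2, 2.14,4,5, 6 , 7, 9,9, 9]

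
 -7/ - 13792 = 7/13792 = 0.00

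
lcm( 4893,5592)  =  39144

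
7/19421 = 7/19421 = 0.00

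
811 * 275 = 223025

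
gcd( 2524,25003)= 1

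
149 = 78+71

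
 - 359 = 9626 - 9985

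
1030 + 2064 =3094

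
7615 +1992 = 9607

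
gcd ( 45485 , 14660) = 5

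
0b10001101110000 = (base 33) 8au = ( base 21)KC0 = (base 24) FI0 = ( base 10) 9072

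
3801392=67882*56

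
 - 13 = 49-62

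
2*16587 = 33174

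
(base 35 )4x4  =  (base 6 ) 44015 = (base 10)6059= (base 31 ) 69E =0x17ab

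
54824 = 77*712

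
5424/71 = 5424/71 = 76.39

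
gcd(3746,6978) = 2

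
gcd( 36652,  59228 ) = 68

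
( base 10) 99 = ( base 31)36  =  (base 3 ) 10200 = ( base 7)201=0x63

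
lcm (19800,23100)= 138600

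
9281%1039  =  969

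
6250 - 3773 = 2477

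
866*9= 7794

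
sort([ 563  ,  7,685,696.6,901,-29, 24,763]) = [- 29, 7,  24, 563, 685,696.6,763, 901 ]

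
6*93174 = 559044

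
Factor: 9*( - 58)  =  -2^1*3^2 * 29^1  =  - 522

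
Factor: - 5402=-2^1*37^1  *  73^1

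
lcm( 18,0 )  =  0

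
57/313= 57/313= 0.18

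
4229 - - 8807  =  13036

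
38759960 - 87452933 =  - 48692973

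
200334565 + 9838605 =210173170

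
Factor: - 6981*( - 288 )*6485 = 13038274080 = 2^5*3^3 * 5^1*13^1*179^1*1297^1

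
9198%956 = 594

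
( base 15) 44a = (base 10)970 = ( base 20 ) 28A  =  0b1111001010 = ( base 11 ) 802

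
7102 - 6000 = 1102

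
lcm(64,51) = 3264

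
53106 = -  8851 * (-6)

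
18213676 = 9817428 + 8396248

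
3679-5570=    - 1891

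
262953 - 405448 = -142495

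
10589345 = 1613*6565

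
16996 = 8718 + 8278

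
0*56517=0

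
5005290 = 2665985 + 2339305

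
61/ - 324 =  - 61/324  =  - 0.19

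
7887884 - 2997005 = 4890879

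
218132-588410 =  - 370278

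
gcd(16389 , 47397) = 3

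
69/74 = 69/74= 0.93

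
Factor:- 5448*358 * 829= -2^4  *3^1*179^1*227^1*829^1 = - 1616868336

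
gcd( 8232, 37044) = 4116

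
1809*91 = 164619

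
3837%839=481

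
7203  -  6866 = 337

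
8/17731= 8/17731 = 0.00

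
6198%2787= 624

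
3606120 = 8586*420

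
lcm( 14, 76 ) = 532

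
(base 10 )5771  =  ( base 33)59T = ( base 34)4XP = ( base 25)95L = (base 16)168b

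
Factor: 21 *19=3^1 * 7^1 * 19^1 = 399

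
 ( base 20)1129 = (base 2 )10000100000001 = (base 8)20401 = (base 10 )8449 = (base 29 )A1A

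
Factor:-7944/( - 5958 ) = 4/3=   2^2*3^ ( - 1 ) 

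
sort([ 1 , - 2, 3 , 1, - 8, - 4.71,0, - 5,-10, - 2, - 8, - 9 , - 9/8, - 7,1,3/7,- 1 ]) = [ - 10, - 9, - 8,-8,-7 , - 5 , - 4.71, - 2, - 2,-9/8, - 1,0,3/7,1,1, 1,3]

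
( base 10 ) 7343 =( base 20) I73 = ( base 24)chn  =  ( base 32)75f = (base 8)16257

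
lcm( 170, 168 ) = 14280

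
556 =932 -376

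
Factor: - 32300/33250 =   -  34/35 = - 2^1*5^ ( - 1)*7^ ( - 1)*17^1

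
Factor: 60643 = 11^1 * 37^1*149^1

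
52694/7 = 52694/7 = 7527.71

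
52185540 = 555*94028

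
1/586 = 1/586= 0.00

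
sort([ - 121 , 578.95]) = [- 121,578.95]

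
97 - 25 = 72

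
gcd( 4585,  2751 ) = 917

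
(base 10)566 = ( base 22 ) 13G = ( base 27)kq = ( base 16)236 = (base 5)4231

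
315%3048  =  315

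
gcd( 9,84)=3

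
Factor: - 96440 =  -2^3 * 5^1*2411^1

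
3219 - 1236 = 1983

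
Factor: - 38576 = -2^4 *2411^1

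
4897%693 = 46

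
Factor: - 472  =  -2^3* 59^1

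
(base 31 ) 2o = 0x56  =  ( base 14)62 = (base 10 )86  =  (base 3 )10012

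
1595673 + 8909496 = 10505169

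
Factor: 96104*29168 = 2^7*41^1 *293^1*1823^1 =2803161472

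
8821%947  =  298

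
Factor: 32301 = 3^2*37^1*97^1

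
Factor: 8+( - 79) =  - 71 = - 71^1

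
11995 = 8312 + 3683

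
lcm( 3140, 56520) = 56520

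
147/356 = 147/356= 0.41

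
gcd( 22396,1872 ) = 4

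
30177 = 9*3353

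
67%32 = 3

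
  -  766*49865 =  - 38196590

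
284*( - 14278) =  -4054952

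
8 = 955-947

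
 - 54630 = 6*( -9105 )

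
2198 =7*314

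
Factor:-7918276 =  - 2^2*29^1*68261^1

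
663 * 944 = 625872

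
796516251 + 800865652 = 1597381903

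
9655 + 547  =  10202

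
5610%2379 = 852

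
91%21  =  7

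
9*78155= 703395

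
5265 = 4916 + 349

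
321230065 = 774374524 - 453144459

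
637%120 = 37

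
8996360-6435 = 8989925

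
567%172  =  51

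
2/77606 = 1/38803 = 0.00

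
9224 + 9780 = 19004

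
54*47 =2538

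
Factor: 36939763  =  7^1*5277109^1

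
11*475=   5225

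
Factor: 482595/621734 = 2^( - 1 ) * 3^1* 5^1 * 32173^1 * 310867^ ( - 1) 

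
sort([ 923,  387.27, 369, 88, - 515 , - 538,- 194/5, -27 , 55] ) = [ - 538 , - 515, - 194/5, - 27  ,  55,  88, 369, 387.27 , 923]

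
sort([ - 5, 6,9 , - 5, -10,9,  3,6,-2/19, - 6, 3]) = [ - 10, - 6,-5, - 5, - 2/19,3, 3,6,6,9, 9]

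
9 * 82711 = 744399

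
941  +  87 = 1028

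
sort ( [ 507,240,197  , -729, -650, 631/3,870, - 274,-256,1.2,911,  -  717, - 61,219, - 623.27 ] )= [ - 729, - 717, - 650 ,-623.27,-274, - 256, - 61,1.2 , 197,631/3,219,240,507, 870,911]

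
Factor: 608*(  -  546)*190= - 2^7*3^1 * 5^1*7^1*13^1*19^2 =- 63073920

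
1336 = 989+347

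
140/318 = 70/159 = 0.44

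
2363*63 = 148869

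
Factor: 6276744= 2^3*3^3*29059^1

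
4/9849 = 4/9849 = 0.00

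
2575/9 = 286 + 1/9= 286.11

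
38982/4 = 19491/2=9745.50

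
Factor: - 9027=-3^2 * 17^1*59^1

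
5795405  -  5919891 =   -  124486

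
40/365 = 8/73 = 0.11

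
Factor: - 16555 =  - 5^1*7^1 *11^1*43^1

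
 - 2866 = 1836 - 4702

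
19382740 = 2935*6604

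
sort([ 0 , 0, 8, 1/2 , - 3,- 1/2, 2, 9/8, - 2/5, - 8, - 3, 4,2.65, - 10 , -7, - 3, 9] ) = [ - 10, - 8, - 7, - 3,  -  3, - 3, -1/2 , - 2/5,0,0 , 1/2, 9/8, 2, 2.65, 4,8, 9 ] 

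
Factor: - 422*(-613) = 258686 = 2^1  *  211^1*613^1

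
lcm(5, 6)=30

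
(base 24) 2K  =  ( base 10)68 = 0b1000100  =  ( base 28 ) 2c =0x44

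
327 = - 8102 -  - 8429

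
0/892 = 0= 0.00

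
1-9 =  - 8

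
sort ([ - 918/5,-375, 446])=[ - 375, - 918/5,446 ]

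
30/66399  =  10/22133 = 0.00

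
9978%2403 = 366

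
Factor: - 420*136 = - 57120 = - 2^5*3^1*5^1*7^1*17^1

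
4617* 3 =13851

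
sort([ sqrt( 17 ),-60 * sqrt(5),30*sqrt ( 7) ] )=[ - 60*sqrt( 5 ),sqrt( 17),30 * sqrt(7)] 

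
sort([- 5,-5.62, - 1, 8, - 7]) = [ - 7, - 5.62 ,  -  5,- 1,  8 ] 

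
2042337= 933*2189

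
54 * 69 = 3726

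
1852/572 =463/143 = 3.24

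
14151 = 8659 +5492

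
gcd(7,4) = 1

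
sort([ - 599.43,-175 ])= [ - 599.43,-175]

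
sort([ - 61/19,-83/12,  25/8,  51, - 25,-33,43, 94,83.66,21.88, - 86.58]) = [-86.58, - 33, - 25, -83/12, - 61/19,25/8  ,  21.88, 43,  51, 83.66,  94 ] 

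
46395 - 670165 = -623770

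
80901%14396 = 8921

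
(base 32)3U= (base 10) 126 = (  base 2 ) 1111110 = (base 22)5G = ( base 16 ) 7e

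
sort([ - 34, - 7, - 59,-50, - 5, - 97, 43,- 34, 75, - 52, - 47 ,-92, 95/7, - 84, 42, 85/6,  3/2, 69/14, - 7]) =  [ - 97, - 92, - 84, - 59, - 52 , - 50, - 47, - 34, - 34,-7,  -  7, - 5, 3/2, 69/14, 95/7, 85/6 , 42 , 43,  75 ] 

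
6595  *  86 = 567170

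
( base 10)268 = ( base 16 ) 10C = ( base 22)c4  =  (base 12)1a4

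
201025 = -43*(-4675 ) 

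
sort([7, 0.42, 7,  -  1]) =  [ - 1,0.42,7, 7 ]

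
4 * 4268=17072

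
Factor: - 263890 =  - 2^1*5^1*11^1*2399^1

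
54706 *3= 164118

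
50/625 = 2/25= 0.08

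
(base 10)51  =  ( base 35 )1G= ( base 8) 63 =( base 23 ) 25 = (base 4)303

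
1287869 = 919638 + 368231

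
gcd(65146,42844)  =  2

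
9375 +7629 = 17004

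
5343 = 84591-79248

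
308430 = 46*6705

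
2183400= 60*36390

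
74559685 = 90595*823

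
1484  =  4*371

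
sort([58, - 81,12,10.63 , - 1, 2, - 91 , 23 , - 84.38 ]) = [ - 91,-84.38, - 81, - 1,2, 10.63 , 12, 23, 58]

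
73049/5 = 14609 + 4/5 = 14609.80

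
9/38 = 9/38 = 0.24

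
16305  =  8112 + 8193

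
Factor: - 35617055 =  - 5^1*7123411^1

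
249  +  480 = 729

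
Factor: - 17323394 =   -  2^1*11^1*787427^1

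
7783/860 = 181/20=   9.05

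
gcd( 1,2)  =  1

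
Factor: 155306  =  2^1*  19^1*61^1 * 67^1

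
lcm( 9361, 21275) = 234025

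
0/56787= 0=0.00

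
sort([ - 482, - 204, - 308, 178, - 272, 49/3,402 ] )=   [- 482, - 308,-272,-204,49/3, 178, 402] 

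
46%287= 46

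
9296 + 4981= 14277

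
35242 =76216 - 40974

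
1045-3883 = -2838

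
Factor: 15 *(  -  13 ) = -3^1*5^1 * 13^1 = -  195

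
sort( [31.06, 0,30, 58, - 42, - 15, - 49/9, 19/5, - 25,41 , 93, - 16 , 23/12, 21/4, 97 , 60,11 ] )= [ - 42,  -  25, - 16 , - 15 , - 49/9 , 0 , 23/12 , 19/5, 21/4, 11,30 , 31.06,41, 58,60 , 93, 97]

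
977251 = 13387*73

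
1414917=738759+676158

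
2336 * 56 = 130816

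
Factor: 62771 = 41^1*1531^1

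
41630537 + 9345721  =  50976258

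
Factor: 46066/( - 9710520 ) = -2^(  -  2)*3^ ( - 1)*5^( - 1)*19^(-1)*31^1*743^1*4259^(  -  1 ) = - 23033/4855260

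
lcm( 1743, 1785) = 148155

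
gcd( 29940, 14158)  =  2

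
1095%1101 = 1095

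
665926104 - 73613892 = 592312212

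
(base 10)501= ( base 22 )10H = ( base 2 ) 111110101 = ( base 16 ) 1f5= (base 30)gl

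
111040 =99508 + 11532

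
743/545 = 1 +198/545 = 1.36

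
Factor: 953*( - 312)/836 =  - 2^1*3^1*11^( - 1 )*13^1 * 19^(-1)*953^1  =  -74334/209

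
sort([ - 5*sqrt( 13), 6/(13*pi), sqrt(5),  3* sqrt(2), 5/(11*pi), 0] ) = [-5 * sqrt (13), 0, 5/( 11*pi),  6/(13*pi), sqrt( 5),3 * sqrt( 2)]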